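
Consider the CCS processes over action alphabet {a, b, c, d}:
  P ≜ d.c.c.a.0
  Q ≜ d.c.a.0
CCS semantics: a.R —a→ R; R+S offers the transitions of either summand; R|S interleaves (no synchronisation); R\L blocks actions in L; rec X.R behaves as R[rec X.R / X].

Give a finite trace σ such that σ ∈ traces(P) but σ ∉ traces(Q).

dcc

LTS(P): 5 reachable states
  m0 = d.c.c.a.0 → -d-> m1
  m1 = c.c.a.0 → -c-> m2
  m2 = c.a.0 → -c-> m3
  m3 = a.0 → -a-> m4
  m4 = 0 → deadlocked
LTS(Q): 4 reachable states
  n0 = d.c.a.0 → -d-> n1
  n1 = c.a.0 → -c-> n2
  n2 = a.0 → -a-> n3
  n3 = 0 → deadlocked
Trace ⟨dcc⟩ through P, begin at {m0}:
  step 1 (d): {m1}
  step 2 (c): {m2}
  step 3 (c): {m3}
  P completes σ.
Trace ⟨dcc⟩ through Q, begin at {n0}:
  step 1 (d): {n1}
  step 2 (c): {n2}
  step 3 (c): no successor for Q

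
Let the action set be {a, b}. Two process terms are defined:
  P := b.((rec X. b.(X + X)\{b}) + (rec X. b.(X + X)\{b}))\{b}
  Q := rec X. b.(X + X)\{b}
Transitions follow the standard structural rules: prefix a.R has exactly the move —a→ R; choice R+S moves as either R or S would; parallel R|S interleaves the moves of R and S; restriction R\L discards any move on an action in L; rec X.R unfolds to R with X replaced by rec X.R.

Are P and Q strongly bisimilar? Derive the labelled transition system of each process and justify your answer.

YES

Reachable graph of P (2 states):
  s0 = b.((rec X. b.(X + X)\{b}) + (rec X. b.(X + X)\{b}))\{b} :: --b--▸ s1
  s1 = ((rec X. b.(X + X)\{b}) + (rec X. b.(X + X)\{b}))\{b} :: ·
Reachable graph of Q (2 states):
  t0 = rec X. b.(X + X)\{b} :: --b--▸ t1
  t1 = ((rec X. b.(X + X)\{b}) + (rec X. b.(X + X)\{b}))\{b} :: ·
Bisimilarity quotient blocks:
  B0 = {s0, t0}
  B1 = {s1, t1}
s0 ∈ B0, t0 ∈ B0 → same block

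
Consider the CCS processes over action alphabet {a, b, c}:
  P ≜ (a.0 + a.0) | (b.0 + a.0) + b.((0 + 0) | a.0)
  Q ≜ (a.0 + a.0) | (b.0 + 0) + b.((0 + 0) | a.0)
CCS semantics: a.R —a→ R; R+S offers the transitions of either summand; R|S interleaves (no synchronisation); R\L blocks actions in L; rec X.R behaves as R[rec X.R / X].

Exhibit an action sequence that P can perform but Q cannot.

aa

Reachable graph of P (6 states):
  m0 = (a.0 + a.0) | (b.0 + a.0) + b.((0 + 0) | a.0) :: —a→ m1, —a→ m2, —b→ m1, —b→ m3
  m1 = (a.0 + a.0) | 0 :: —a→ m4
  m2 = 0 | (b.0 + a.0) :: —a→ m4, —b→ m4
  m3 = (0 + 0) | a.0 :: —a→ m5
  m4 = 0 | 0 :: (no moves)
  m5 = (0 + 0) | 0 :: (no moves)
Reachable graph of Q (6 states):
  n0 = (a.0 + a.0) | (b.0 + 0) + b.((0 + 0) | a.0) :: —a→ n1, —b→ n2, —b→ n3
  n1 = 0 | (b.0 + 0) :: —b→ n4
  n2 = (0 + 0) | a.0 :: —a→ n5
  n3 = (a.0 + a.0) | 0 :: —a→ n4
  n4 = 0 | 0 :: (no moves)
  n5 = (0 + 0) | 0 :: (no moves)
Executing aa from P (initial set {m0}):
  [1] a ⇒ {m1, m2}
  [2] a ⇒ {m4}
  ✓ P
Executing aa from Q (initial set {n0}):
  [1] a ⇒ {n1}
  [2] a ⇒ ∅ (Q stuck)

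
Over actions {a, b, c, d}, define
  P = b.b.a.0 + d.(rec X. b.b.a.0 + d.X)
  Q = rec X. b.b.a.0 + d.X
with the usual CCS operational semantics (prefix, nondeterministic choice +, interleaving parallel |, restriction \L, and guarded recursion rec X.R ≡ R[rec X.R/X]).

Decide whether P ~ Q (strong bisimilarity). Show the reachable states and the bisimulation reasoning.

P's transition system — 5 states:
  m0 = b.b.a.0 + d.(rec X. b.b.a.0 + d.X) :: -b-> m1, -d-> m2
  m1 = b.a.0 :: -b-> m3
  m2 = rec X. b.b.a.0 + d.X :: -b-> m1, -d-> m2
  m3 = a.0 :: -a-> m4
  m4 = 0 :: deadlocked
Q's transition system — 4 states:
  n0 = rec X. b.b.a.0 + d.X :: -b-> n1, -d-> n0
  n1 = b.a.0 :: -b-> n2
  n2 = a.0 :: -a-> n3
  n3 = 0 :: deadlocked
Coarsest stable partition (strong bisimilarity classes):
  B0 = {m0, m2, n0}
  B1 = {m1, n1}
  B2 = {m3, n2}
  B3 = {m4, n3}
m0 ∈ B0, n0 ∈ B0 → same block

bisimilar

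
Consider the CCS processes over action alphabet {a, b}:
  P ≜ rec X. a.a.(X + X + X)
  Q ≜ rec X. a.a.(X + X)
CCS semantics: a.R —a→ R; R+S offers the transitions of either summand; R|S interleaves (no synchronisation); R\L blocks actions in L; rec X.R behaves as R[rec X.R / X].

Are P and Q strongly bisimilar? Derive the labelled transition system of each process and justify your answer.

bisimilar

LTS(P): 3 reachable states
  m0 = rec X. a.a.(X + X + X) has moves --a--▸ m1
  m1 = a.((rec X. a.a.(X + X + X)) + (rec X. a.a.(X + X + X)) + (rec X. a.a.(X + X + X))) has moves --a--▸ m2
  m2 = (rec X. a.a.(X + X + X)) + (rec X. a.a.(X + X + X)) + (rec X. a.a.(X + X + X)) has moves --a--▸ m1
LTS(Q): 3 reachable states
  n0 = rec X. a.a.(X + X) has moves --a--▸ n1
  n1 = a.((rec X. a.a.(X + X)) + (rec X. a.a.(X + X))) has moves --a--▸ n2
  n2 = (rec X. a.a.(X + X)) + (rec X. a.a.(X + X)) has moves --a--▸ n1
Bisimilarity quotient blocks:
  B0 = {m0, m1, m2, n0, n1, n2}
m0 ∈ B0, n0 ∈ B0 → same block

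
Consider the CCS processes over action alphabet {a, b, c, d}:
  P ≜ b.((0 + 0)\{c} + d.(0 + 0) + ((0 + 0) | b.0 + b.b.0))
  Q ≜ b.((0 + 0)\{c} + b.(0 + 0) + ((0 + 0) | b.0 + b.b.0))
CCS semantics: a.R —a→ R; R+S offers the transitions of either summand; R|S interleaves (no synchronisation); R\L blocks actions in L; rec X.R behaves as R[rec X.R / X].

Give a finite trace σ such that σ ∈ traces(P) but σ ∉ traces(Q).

Reachable graph of P (6 states):
  u0 = b.((0 + 0)\{c} + d.(0 + 0) + ((0 + 0) | b.0 + b.b.0)) has moves --b--▸ u1
  u1 = (0 + 0)\{c} + d.(0 + 0) + ((0 + 0) | b.0 + b.b.0) has moves --b--▸ u2, --b--▸ u3, --d--▸ u4
  u2 = (0 + 0) | 0 has moves (no moves)
  u3 = b.0 has moves --b--▸ u5
  u4 = 0 + 0 has moves (no moves)
  u5 = 0 has moves (no moves)
Reachable graph of Q (6 states):
  v0 = b.((0 + 0)\{c} + b.(0 + 0) + ((0 + 0) | b.0 + b.b.0)) has moves --b--▸ v1
  v1 = (0 + 0)\{c} + b.(0 + 0) + ((0 + 0) | b.0 + b.b.0) has moves --b--▸ v2, --b--▸ v3, --b--▸ v4
  v2 = (0 + 0) | 0 has moves (no moves)
  v3 = 0 + 0 has moves (no moves)
  v4 = b.0 has moves --b--▸ v5
  v5 = 0 has moves (no moves)
Trace ⟨bd⟩ through P, begin at {u0}:
  after b @ step 1: {u1}
  after d @ step 2: {u4}
  ✓ P
Trace ⟨bd⟩ through Q, begin at {v0}:
  after b @ step 1: {v1}
  after d @ step 2: ∅ (Q stuck)

bd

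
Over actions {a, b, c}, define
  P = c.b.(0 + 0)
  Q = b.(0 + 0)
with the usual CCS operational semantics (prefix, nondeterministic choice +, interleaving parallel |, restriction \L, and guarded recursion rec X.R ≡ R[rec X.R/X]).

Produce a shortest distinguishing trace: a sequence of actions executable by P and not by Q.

Reachable graph of P (3 states):
  p0 = c.b.(0 + 0) | -c-> p1
  p1 = b.(0 + 0) | -b-> p2
  p2 = 0 + 0 | stopped
Reachable graph of Q (2 states):
  q0 = b.(0 + 0) | -b-> q1
  q1 = 0 + 0 | stopped
Trace ⟨c⟩ through P, begin at {p0}:
  [1] c ⇒ {p1}
  ✓ P
Trace ⟨c⟩ through Q, begin at {q0}:
  [1] c ⇒ ∅  — Q cannot continue

c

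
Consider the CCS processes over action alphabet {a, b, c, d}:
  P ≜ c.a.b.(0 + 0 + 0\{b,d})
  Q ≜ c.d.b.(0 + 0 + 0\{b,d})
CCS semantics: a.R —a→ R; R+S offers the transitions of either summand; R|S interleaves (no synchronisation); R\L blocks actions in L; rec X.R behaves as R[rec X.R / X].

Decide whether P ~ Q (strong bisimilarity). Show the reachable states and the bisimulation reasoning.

P's transition system — 4 states:
  s0 = c.a.b.(0 + 0 + 0\{b,d}) | --c--▸ s1
  s1 = a.b.(0 + 0 + 0\{b,d}) | --a--▸ s2
  s2 = b.(0 + 0 + 0\{b,d}) | --b--▸ s3
  s3 = 0 + 0 + 0\{b,d} | stopped
Q's transition system — 4 states:
  t0 = c.d.b.(0 + 0 + 0\{b,d}) | --c--▸ t1
  t1 = d.b.(0 + 0 + 0\{b,d}) | --d--▸ t2
  t2 = b.(0 + 0 + 0\{b,d}) | --b--▸ t3
  t3 = 0 + 0 + 0\{b,d} | stopped
Coarsest stable partition (strong bisimilarity classes):
  B0 = {s0}
  B1 = {s1}
  B2 = {s2, t2}
  B3 = {s3, t3}
  B4 = {t0}
  B5 = {t1}
s0 ∈ B0, t0 ∈ B4 → different blocks

not bisimilar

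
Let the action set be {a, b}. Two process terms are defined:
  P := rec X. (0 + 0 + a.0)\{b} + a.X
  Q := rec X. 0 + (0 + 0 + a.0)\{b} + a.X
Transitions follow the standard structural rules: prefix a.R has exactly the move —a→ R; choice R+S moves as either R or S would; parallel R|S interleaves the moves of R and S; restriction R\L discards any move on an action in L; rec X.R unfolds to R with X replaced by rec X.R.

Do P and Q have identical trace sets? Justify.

Reachable graph of P (2 states):
  m0 = rec X. (0 + 0 + a.0)\{b} + a.X has moves --a--▸ m0, --a--▸ m1
  m1 = 0\{b} has moves (no moves)
Reachable graph of Q (2 states):
  n0 = rec X. 0 + (0 + 0 + a.0)\{b} + a.X has moves --a--▸ n0, --a--▸ n1
  n1 = 0\{b} has moves (no moves)
Partition-refinement fixed point:
  B0 = {m0, n0}
  B1 = {m1, n1}
m0 ∈ B0, n0 ∈ B0 → same block
Bisimilar ⇒ trace-equivalent.

trace-equivalent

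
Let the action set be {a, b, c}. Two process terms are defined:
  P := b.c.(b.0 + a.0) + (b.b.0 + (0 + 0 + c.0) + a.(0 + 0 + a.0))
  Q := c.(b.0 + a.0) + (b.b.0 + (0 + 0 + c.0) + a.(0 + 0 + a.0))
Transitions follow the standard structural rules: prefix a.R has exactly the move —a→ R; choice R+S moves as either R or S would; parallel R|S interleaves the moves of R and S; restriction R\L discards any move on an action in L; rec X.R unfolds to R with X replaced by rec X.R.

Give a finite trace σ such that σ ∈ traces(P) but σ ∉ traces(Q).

P's transition system — 6 states:
  s0 = b.c.(b.0 + a.0) + (b.b.0 + (0 + 0 + c.0) + a.(0 + 0 + a.0)) :: ··a··> s1, ··b··> s2, ··b··> s3, ··c··> s4
  s1 = 0 + 0 + a.0 :: ··a··> s4
  s2 = b.0 :: ··b··> s4
  s3 = c.(b.0 + a.0) :: ··c··> s5
  s4 = 0 :: ·
  s5 = b.0 + a.0 :: ··a··> s4, ··b··> s4
Q's transition system — 5 states:
  t0 = c.(b.0 + a.0) + (b.b.0 + (0 + 0 + c.0) + a.(0 + 0 + a.0)) :: ··a··> t1, ··b··> t2, ··c··> t3, ··c··> t4
  t1 = 0 + 0 + a.0 :: ··a··> t3
  t2 = b.0 :: ··b··> t3
  t3 = 0 :: ·
  t4 = b.0 + a.0 :: ··a··> t3, ··b··> t3
Run σ = ⟨bc⟩ on P: start {s0}
  [1] b ⇒ {s2, s3}
  [2] c ⇒ {s5}
  P completes σ.
Run σ = ⟨bc⟩ on Q: start {t0}
  [1] b ⇒ {t2}
  [2] c ⇒ ∅ (Q stuck)

bc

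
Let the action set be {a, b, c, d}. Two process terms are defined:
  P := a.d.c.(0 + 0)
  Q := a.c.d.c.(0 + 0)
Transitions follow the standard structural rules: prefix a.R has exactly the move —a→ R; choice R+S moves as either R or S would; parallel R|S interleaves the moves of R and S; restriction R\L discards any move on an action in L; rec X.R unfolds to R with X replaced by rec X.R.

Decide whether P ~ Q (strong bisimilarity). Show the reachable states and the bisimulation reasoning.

Reachable graph of P (4 states):
  s0 = a.d.c.(0 + 0) has moves =a=> s1
  s1 = d.c.(0 + 0) has moves =d=> s2
  s2 = c.(0 + 0) has moves =c=> s3
  s3 = 0 + 0 has moves ∅
Reachable graph of Q (5 states):
  t0 = a.c.d.c.(0 + 0) has moves =a=> t1
  t1 = c.d.c.(0 + 0) has moves =c=> t2
  t2 = d.c.(0 + 0) has moves =d=> t3
  t3 = c.(0 + 0) has moves =c=> t4
  t4 = 0 + 0 has moves ∅
Bisimilarity quotient blocks:
  B0 = {s0}
  B1 = {s1, t2}
  B2 = {s2, t3}
  B3 = {s3, t4}
  B4 = {t0}
  B5 = {t1}
s0 ∈ B0, t0 ∈ B4 → different blocks

not bisimilar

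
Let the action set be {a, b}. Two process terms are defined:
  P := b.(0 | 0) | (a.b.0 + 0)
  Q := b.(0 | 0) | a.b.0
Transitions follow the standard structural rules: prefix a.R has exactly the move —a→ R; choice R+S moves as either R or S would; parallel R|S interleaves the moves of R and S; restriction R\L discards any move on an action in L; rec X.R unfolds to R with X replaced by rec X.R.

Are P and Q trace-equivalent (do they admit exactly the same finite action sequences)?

P's transition system — 6 states:
  s0 = b.(0 | 0) | (a.b.0 + 0) :: ··a··> s1, ··b··> s2
  s1 = b.(0 | 0) | b.0 :: ··b··> s3, ··b··> s4
  s2 = 0 | 0 | (a.b.0 + 0) :: ··a··> s3
  s3 = 0 | 0 | b.0 :: ··b··> s5
  s4 = b.(0 | 0) | 0 :: ··b··> s5
  s5 = 0 | 0 | 0 :: stopped
Q's transition system — 6 states:
  t0 = b.(0 | 0) | a.b.0 :: ··a··> t1, ··b··> t2
  t1 = b.(0 | 0) | b.0 :: ··b··> t3, ··b··> t4
  t2 = 0 | 0 | a.b.0 :: ··a··> t3
  t3 = 0 | 0 | b.0 :: ··b··> t5
  t4 = b.(0 | 0) | 0 :: ··b··> t5
  t5 = 0 | 0 | 0 :: stopped
Coarsest stable partition (strong bisimilarity classes):
  B0 = {s0, t0}
  B1 = {s1, t1}
  B2 = {s3, s4, t3, t4}
  B3 = {s5, t5}
  B4 = {s2, t2}
s0 ∈ B0, t0 ∈ B0 → same block
Bisimilar ⇒ trace-equivalent.

YES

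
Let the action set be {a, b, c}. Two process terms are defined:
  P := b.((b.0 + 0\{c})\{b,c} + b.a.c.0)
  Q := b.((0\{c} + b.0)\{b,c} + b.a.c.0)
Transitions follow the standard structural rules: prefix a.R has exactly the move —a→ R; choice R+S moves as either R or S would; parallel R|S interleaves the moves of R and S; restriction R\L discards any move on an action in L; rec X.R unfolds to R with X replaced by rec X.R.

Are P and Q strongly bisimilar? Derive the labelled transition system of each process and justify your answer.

YES

Reachable graph of P (5 states):
  p0 = b.((b.0 + 0\{c})\{b,c} + b.a.c.0) | =b=> p1
  p1 = (b.0 + 0\{c})\{b,c} + b.a.c.0 | =b=> p2
  p2 = a.c.0 | =a=> p3
  p3 = c.0 | =c=> p4
  p4 = 0 | ·
Reachable graph of Q (5 states):
  q0 = b.((0\{c} + b.0)\{b,c} + b.a.c.0) | =b=> q1
  q1 = (0\{c} + b.0)\{b,c} + b.a.c.0 | =b=> q2
  q2 = a.c.0 | =a=> q3
  q3 = c.0 | =c=> q4
  q4 = 0 | ·
Coarsest stable partition (strong bisimilarity classes):
  B0 = {p0, q0}
  B1 = {p1, q1}
  B2 = {p2, q2}
  B3 = {p3, q3}
  B4 = {p4, q4}
p0 ∈ B0, q0 ∈ B0 → same block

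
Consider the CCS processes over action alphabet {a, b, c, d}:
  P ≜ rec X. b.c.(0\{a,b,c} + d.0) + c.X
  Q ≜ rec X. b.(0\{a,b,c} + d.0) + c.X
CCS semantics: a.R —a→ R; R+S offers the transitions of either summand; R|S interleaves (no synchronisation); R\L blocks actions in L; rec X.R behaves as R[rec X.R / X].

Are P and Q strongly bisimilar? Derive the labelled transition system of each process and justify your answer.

not bisimilar

Reachable graph of P (4 states):
  u0 = rec X. b.c.(0\{a,b,c} + d.0) + c.X :: =b=> u1, =c=> u0
  u1 = c.(0\{a,b,c} + d.0) :: =c=> u2
  u2 = 0\{a,b,c} + d.0 :: =d=> u3
  u3 = 0 :: deadlocked
Reachable graph of Q (3 states):
  v0 = rec X. b.(0\{a,b,c} + d.0) + c.X :: =b=> v1, =c=> v0
  v1 = 0\{a,b,c} + d.0 :: =d=> v2
  v2 = 0 :: deadlocked
Bisimilarity quotient blocks:
  B0 = {u0}
  B1 = {u1}
  B2 = {u2, v1}
  B3 = {u3, v2}
  B4 = {v0}
u0 ∈ B0, v0 ∈ B4 → different blocks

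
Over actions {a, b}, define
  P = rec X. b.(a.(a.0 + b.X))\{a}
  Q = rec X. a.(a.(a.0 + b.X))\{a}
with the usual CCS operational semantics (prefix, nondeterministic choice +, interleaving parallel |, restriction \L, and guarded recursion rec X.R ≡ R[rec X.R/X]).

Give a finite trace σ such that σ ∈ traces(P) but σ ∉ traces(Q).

P's transition system — 2 states:
  s0 = rec X. b.(a.(a.0 + b.X))\{a} :: ··b··> s1
  s1 = (a.(a.0 + b.(rec X. b.(a.(a.0 + b.X))\{a})))\{a} :: ∅
Q's transition system — 2 states:
  t0 = rec X. a.(a.(a.0 + b.X))\{a} :: ··a··> t1
  t1 = (a.(a.0 + b.(rec X. a.(a.(a.0 + b.X))\{a})))\{a} :: ∅
Run σ = ⟨b⟩ on P: start {s0}
  step 1 (b): {s1}
  — P admits the full trace.
Run σ = ⟨b⟩ on Q: start {t0}
  step 1 (b): no successor for Q

b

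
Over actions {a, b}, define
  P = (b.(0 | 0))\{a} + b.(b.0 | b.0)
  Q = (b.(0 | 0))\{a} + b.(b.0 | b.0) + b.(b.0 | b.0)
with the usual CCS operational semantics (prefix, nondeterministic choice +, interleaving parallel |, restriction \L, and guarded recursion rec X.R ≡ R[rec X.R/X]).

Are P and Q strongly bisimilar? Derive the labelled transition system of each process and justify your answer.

bisimilar

P's transition system — 6 states:
  u0 = (b.(0 | 0))\{a} + b.(b.0 | b.0) | -b-> u1, -b-> u2
  u1 = (0 | 0)\{a} | ·
  u2 = b.0 | b.0 | -b-> u3, -b-> u4
  u3 = 0 | b.0 | -b-> u5
  u4 = b.0 | 0 | -b-> u5
  u5 = 0 | 0 | ·
Q's transition system — 6 states:
  v0 = (b.(0 | 0))\{a} + b.(b.0 | b.0) + b.(b.0 | b.0) | -b-> v1, -b-> v2
  v1 = (0 | 0)\{a} | ·
  v2 = b.0 | b.0 | -b-> v3, -b-> v4
  v3 = 0 | b.0 | -b-> v5
  v4 = b.0 | 0 | -b-> v5
  v5 = 0 | 0 | ·
Partition-refinement fixed point:
  B0 = {u0, v0}
  B1 = {u2, v2}
  B2 = {u3, u4, v3, v4}
  B3 = {u1, u5, v1, v5}
u0 ∈ B0, v0 ∈ B0 → same block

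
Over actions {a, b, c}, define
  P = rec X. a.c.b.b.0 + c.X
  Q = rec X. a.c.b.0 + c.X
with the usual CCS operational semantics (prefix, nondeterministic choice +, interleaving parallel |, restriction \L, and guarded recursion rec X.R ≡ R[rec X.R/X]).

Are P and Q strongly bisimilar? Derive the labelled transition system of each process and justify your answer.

NO

LTS(P): 5 reachable states
  u0 = rec X. a.c.b.b.0 + c.X has moves ··a··> u1, ··c··> u0
  u1 = c.b.b.0 has moves ··c··> u2
  u2 = b.b.0 has moves ··b··> u3
  u3 = b.0 has moves ··b··> u4
  u4 = 0 has moves (no moves)
LTS(Q): 4 reachable states
  v0 = rec X. a.c.b.0 + c.X has moves ··a··> v1, ··c··> v0
  v1 = c.b.0 has moves ··c··> v2
  v2 = b.0 has moves ··b··> v3
  v3 = 0 has moves (no moves)
Coarsest stable partition (strong bisimilarity classes):
  B0 = {u0}
  B1 = {u1}
  B2 = {u2}
  B3 = {u3, v2}
  B4 = {u4, v3}
  B5 = {v0}
  B6 = {v1}
u0 ∈ B0, v0 ∈ B5 → different blocks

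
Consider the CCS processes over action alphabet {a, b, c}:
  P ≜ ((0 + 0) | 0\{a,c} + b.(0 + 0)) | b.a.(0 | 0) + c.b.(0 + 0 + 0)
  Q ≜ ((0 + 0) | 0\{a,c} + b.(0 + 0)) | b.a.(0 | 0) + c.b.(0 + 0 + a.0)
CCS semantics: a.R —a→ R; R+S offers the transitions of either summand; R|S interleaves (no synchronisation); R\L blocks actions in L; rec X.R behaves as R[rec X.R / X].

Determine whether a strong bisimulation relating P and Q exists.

LTS(P): 8 reachable states
  p0 = ((0 + 0) | 0\{a,c} + b.(0 + 0)) | b.a.(0 | 0) + c.b.(0 + 0 + 0) ⊢ =b=> p1, =b=> p2, =c=> p3
  p1 = ((0 + 0) | 0\{a,c} + b.(0 + 0)) | a.(0 | 0) ⊢ =a=> p4, =b=> p5
  p2 = (0 + 0) | b.a.(0 | 0) ⊢ =b=> p5
  p3 = b.(0 + 0 + 0) ⊢ =b=> p6
  p4 = ((0 + 0) | 0\{a,c} + b.(0 + 0)) | (0 | 0) ⊢ =b=> p7
  p5 = (0 + 0) | a.(0 | 0) ⊢ =a=> p7
  p6 = 0 + 0 + 0 ⊢ (no moves)
  p7 = (0 + 0) | (0 | 0) ⊢ (no moves)
LTS(Q): 9 reachable states
  q0 = ((0 + 0) | 0\{a,c} + b.(0 + 0)) | b.a.(0 | 0) + c.b.(0 + 0 + a.0) ⊢ =b=> q1, =b=> q2, =c=> q3
  q1 = ((0 + 0) | 0\{a,c} + b.(0 + 0)) | a.(0 | 0) ⊢ =a=> q4, =b=> q5
  q2 = (0 + 0) | b.a.(0 | 0) ⊢ =b=> q5
  q3 = b.(0 + 0 + a.0) ⊢ =b=> q6
  q4 = ((0 + 0) | 0\{a,c} + b.(0 + 0)) | (0 | 0) ⊢ =b=> q7
  q5 = (0 + 0) | a.(0 | 0) ⊢ =a=> q7
  q6 = 0 + 0 + a.0 ⊢ =a=> q8
  q7 = (0 + 0) | (0 | 0) ⊢ (no moves)
  q8 = 0 ⊢ (no moves)
Coarsest stable partition (strong bisimilarity classes):
  B0 = {p0}
  B1 = {p1, q1}
  B2 = {p5, q5, q6}
  B3 = {p6, p7, q7, q8}
  B4 = {p3, p4, q4}
  B5 = {p2, q2, q3}
  B6 = {q0}
p0 ∈ B0, q0 ∈ B6 → different blocks

not bisimilar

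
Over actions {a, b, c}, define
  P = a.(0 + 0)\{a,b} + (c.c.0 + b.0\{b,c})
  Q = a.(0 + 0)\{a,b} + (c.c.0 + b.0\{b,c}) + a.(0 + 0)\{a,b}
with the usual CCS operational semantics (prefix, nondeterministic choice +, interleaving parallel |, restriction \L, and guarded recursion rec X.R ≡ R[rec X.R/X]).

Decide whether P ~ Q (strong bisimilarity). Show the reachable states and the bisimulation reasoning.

bisimilar

P's transition system — 5 states:
  m0 = a.(0 + 0)\{a,b} + (c.c.0 + b.0\{b,c}) ⊢ --a--▸ m1, --b--▸ m2, --c--▸ m3
  m1 = (0 + 0)\{a,b} ⊢ ·
  m2 = 0\{b,c} ⊢ ·
  m3 = c.0 ⊢ --c--▸ m4
  m4 = 0 ⊢ ·
Q's transition system — 5 states:
  n0 = a.(0 + 0)\{a,b} + (c.c.0 + b.0\{b,c}) + a.(0 + 0)\{a,b} ⊢ --a--▸ n1, --b--▸ n2, --c--▸ n3
  n1 = (0 + 0)\{a,b} ⊢ ·
  n2 = 0\{b,c} ⊢ ·
  n3 = c.0 ⊢ --c--▸ n4
  n4 = 0 ⊢ ·
Bisimilarity quotient blocks:
  B0 = {m0, n0}
  B1 = {m1, m2, m4, n1, n2, n4}
  B2 = {m3, n3}
m0 ∈ B0, n0 ∈ B0 → same block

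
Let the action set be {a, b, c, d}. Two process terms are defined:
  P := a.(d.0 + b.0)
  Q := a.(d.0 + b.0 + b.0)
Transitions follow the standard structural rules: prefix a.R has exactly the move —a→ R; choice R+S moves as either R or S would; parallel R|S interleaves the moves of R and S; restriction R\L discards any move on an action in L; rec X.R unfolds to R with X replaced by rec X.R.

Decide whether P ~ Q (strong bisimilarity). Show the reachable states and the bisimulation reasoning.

P's transition system — 3 states:
  p0 = a.(d.0 + b.0) → ··a··> p1
  p1 = d.0 + b.0 → ··b··> p2, ··d··> p2
  p2 = 0 → ·
Q's transition system — 3 states:
  q0 = a.(d.0 + b.0 + b.0) → ··a··> q1
  q1 = d.0 + b.0 + b.0 → ··b··> q2, ··d··> q2
  q2 = 0 → ·
Partition-refinement fixed point:
  B0 = {p0, q0}
  B1 = {p1, q1}
  B2 = {p2, q2}
p0 ∈ B0, q0 ∈ B0 → same block

YES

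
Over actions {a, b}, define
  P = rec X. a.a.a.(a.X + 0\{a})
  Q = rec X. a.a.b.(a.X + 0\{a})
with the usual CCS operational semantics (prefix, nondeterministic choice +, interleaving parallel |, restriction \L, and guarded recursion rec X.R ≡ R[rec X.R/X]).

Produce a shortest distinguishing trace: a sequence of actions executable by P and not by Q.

aaa

Reachable graph of P (4 states):
  u0 = rec X. a.a.a.(a.X + 0\{a}) ⊢ --a--▸ u1
  u1 = a.a.(a.(rec X. a.a.a.(a.X + 0\{a})) + 0\{a}) ⊢ --a--▸ u2
  u2 = a.(a.(rec X. a.a.a.(a.X + 0\{a})) + 0\{a}) ⊢ --a--▸ u3
  u3 = a.(rec X. a.a.a.(a.X + 0\{a})) + 0\{a} ⊢ --a--▸ u0
Reachable graph of Q (4 states):
  v0 = rec X. a.a.b.(a.X + 0\{a}) ⊢ --a--▸ v1
  v1 = a.b.(a.(rec X. a.a.b.(a.X + 0\{a})) + 0\{a}) ⊢ --a--▸ v2
  v2 = b.(a.(rec X. a.a.b.(a.X + 0\{a})) + 0\{a}) ⊢ --b--▸ v3
  v3 = a.(rec X. a.a.b.(a.X + 0\{a})) + 0\{a} ⊢ --a--▸ v0
Executing aaa from P (initial set {u0}):
  after a @ step 1: {u1}
  after a @ step 2: {u2}
  after a @ step 3: {u3}
  P completes σ.
Executing aaa from Q (initial set {v0}):
  after a @ step 1: {v1}
  after a @ step 2: {v2}
  after a @ step 3: ∅  — Q cannot continue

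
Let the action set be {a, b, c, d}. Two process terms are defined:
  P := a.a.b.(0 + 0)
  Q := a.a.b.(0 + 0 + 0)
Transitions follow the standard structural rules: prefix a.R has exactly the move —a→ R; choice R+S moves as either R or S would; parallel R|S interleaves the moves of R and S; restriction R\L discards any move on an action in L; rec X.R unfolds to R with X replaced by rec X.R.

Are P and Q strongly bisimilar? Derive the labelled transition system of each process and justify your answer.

P's transition system — 4 states:
  s0 = a.a.b.(0 + 0) | -a-> s1
  s1 = a.b.(0 + 0) | -a-> s2
  s2 = b.(0 + 0) | -b-> s3
  s3 = 0 + 0 | ∅
Q's transition system — 4 states:
  t0 = a.a.b.(0 + 0 + 0) | -a-> t1
  t1 = a.b.(0 + 0 + 0) | -a-> t2
  t2 = b.(0 + 0 + 0) | -b-> t3
  t3 = 0 + 0 + 0 | ∅
Partition-refinement fixed point:
  B0 = {s0, t0}
  B1 = {s1, t1}
  B2 = {s2, t2}
  B3 = {s3, t3}
s0 ∈ B0, t0 ∈ B0 → same block

bisimilar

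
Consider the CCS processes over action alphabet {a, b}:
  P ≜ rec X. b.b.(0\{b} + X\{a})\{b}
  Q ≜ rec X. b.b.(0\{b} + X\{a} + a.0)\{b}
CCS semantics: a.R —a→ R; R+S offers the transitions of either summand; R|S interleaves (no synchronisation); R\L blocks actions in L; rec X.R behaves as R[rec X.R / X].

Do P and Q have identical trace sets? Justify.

trace-distinct — witness ⟨bba⟩

LTS(P): 3 reachable states
  p0 = rec X. b.b.(0\{b} + X\{a})\{b} :: ··b··> p1
  p1 = b.(0\{b} + (rec X. b.b.(0\{b} + X\{a})\{b})\{a})\{b} :: ··b··> p2
  p2 = (0\{b} + (rec X. b.b.(0\{b} + X\{a})\{b})\{a})\{b} :: (no moves)
LTS(Q): 4 reachable states
  q0 = rec X. b.b.(0\{b} + X\{a} + a.0)\{b} :: ··b··> q1
  q1 = b.(0\{b} + (rec X. b.b.(0\{b} + X\{a} + a.0)\{b})\{a} + a.0)\{b} :: ··b··> q2
  q2 = (0\{b} + (rec X. b.b.(0\{b} + X\{a} + a.0)\{b})\{a} + a.0)\{b} :: ··a··> q3
  q3 = 0\{b} :: (no moves)
Trace ⟨bba⟩ through Q, begin at {q0}:
  [1] b ⇒ {q1}
  [2] b ⇒ {q2}
  [3] a ⇒ {q3}
  ✓ Q
Trace ⟨bba⟩ through P, begin at {p0}:
  [1] b ⇒ {p1}
  [2] b ⇒ {p2}
  [3] a ⇒ ∅  — P cannot continue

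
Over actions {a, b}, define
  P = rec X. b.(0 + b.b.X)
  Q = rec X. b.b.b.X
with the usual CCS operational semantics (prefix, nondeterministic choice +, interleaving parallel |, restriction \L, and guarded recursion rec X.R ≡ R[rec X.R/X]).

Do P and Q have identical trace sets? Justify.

traces(P) = traces(Q)

LTS(P): 3 reachable states
  u0 = rec X. b.(0 + b.b.X) ⊢ ··b··> u1
  u1 = 0 + b.b.(rec X. b.(0 + b.b.X)) ⊢ ··b··> u2
  u2 = b.(rec X. b.(0 + b.b.X)) ⊢ ··b··> u0
LTS(Q): 3 reachable states
  v0 = rec X. b.b.b.X ⊢ ··b··> v1
  v1 = b.b.(rec X. b.b.b.X) ⊢ ··b··> v2
  v2 = b.(rec X. b.b.b.X) ⊢ ··b··> v0
Partition-refinement fixed point:
  B0 = {u0, u1, u2, v0, v1, v2}
u0 ∈ B0, v0 ∈ B0 → same block
Bisimilar ⇒ trace-equivalent.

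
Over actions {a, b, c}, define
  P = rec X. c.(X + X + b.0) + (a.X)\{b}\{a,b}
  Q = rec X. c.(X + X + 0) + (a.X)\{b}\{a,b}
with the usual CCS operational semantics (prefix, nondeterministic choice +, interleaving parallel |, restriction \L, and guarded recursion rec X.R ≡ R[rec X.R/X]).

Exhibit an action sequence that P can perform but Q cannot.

cb

P's transition system — 3 states:
  m0 = rec X. c.(X + X + b.0) + (a.X)\{b}\{a,b} | ··c··> m1
  m1 = (rec X. c.(X + X + b.0) + (a.X)\{b}\{a,b}) + (rec X. c.(X + X + b.0) + (a.X)\{b}\{a,b}) + b.0 | ··b··> m2, ··c··> m1
  m2 = 0 | deadlocked
Q's transition system — 2 states:
  n0 = rec X. c.(X + X + 0) + (a.X)\{b}\{a,b} | ··c··> n1
  n1 = (rec X. c.(X + X + 0) + (a.X)\{b}\{a,b}) + (rec X. c.(X + X + 0) + (a.X)\{b}\{a,b}) + 0 | ··c··> n1
Executing cb from P (initial set {m0}):
  [1] c ⇒ {m1}
  [2] b ⇒ {m2}
  P completes σ.
Executing cb from Q (initial set {n0}):
  [1] c ⇒ {n1}
  [2] b ⇒ ∅  — Q cannot continue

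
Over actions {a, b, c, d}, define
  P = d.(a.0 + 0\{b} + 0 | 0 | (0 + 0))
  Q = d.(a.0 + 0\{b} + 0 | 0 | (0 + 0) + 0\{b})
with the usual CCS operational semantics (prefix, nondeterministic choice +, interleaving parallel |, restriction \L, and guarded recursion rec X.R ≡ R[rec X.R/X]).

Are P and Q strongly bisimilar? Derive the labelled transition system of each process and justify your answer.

Reachable graph of P (3 states):
  m0 = d.(a.0 + 0\{b} + 0 | 0 | (0 + 0)) | -d-> m1
  m1 = a.0 + 0\{b} + 0 | 0 | (0 + 0) | -a-> m2
  m2 = 0 | ·
Reachable graph of Q (3 states):
  n0 = d.(a.0 + 0\{b} + 0 | 0 | (0 + 0) + 0\{b}) | -d-> n1
  n1 = a.0 + 0\{b} + 0 | 0 | (0 + 0) + 0\{b} | -a-> n2
  n2 = 0 | ·
Coarsest stable partition (strong bisimilarity classes):
  B0 = {m0, n0}
  B1 = {m1, n1}
  B2 = {m2, n2}
m0 ∈ B0, n0 ∈ B0 → same block

bisimilar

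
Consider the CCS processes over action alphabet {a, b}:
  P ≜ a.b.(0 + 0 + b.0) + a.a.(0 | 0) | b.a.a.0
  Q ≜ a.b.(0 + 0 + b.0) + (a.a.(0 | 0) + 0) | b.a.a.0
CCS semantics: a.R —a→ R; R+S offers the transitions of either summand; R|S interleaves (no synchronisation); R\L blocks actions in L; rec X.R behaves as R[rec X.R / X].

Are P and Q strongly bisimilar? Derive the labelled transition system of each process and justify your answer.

YES

Reachable graph of P (15 states):
  u0 = a.b.(0 + 0 + b.0) + a.a.(0 | 0) | b.a.a.0 :: -a-> u1, -a-> u2, -b-> u3
  u1 = a.(0 | 0) | b.a.a.0 :: -a-> u4, -b-> u5
  u2 = b.(0 + 0 + b.0) :: -b-> u6
  u3 = a.a.(0 | 0) | a.a.0 :: -a-> u5, -a-> u7
  u4 = 0 | 0 | b.a.a.0 :: -b-> u8
  u5 = a.(0 | 0) | a.a.0 :: -a-> u8, -a-> u9
  u6 = 0 + 0 + b.0 :: -b-> u10
  u7 = a.a.(0 | 0) | a.0 :: -a-> u11, -a-> u9
  u8 = 0 | 0 | a.a.0 :: -a-> u12
  u9 = a.(0 | 0) | a.0 :: -a-> u12, -a-> u13
  u10 = 0 :: ·
  u11 = a.a.(0 | 0) | 0 :: -a-> u13
  u12 = 0 | 0 | a.0 :: -a-> u14
  u13 = a.(0 | 0) | 0 :: -a-> u14
  u14 = 0 | 0 | 0 :: ·
Reachable graph of Q (15 states):
  v0 = a.b.(0 + 0 + b.0) + (a.a.(0 | 0) + 0) | b.a.a.0 :: -a-> v1, -a-> v2, -b-> v3
  v1 = a.(0 | 0) | b.a.a.0 :: -a-> v4, -b-> v5
  v2 = b.(0 + 0 + b.0) :: -b-> v6
  v3 = (a.a.(0 | 0) + 0) | a.a.0 :: -a-> v5, -a-> v7
  v4 = 0 | 0 | b.a.a.0 :: -b-> v8
  v5 = a.(0 | 0) | a.a.0 :: -a-> v8, -a-> v9
  v6 = 0 + 0 + b.0 :: -b-> v10
  v7 = (a.a.(0 | 0) + 0) | a.0 :: -a-> v11, -a-> v9
  v8 = 0 | 0 | a.a.0 :: -a-> v12
  v9 = a.(0 | 0) | a.0 :: -a-> v12, -a-> v13
  v10 = 0 :: ·
  v11 = (a.a.(0 | 0) + 0) | 0 :: -a-> v13
  v12 = 0 | 0 | a.0 :: -a-> v14
  v13 = a.(0 | 0) | 0 :: -a-> v14
  v14 = 0 | 0 | 0 :: ·
Coarsest stable partition (strong bisimilarity classes):
  B0 = {u0, v0}
  B1 = {u2, v2}
  B2 = {u6, v6}
  B3 = {u10, u14, v10, v14}
  B4 = {u3, v3}
  B5 = {u5, u7, v5, v7}
  B6 = {u11, u8, u9, v11, v8, v9}
  B7 = {u12, u13, v12, v13}
  B8 = {u1, v1}
  B9 = {u4, v4}
u0 ∈ B0, v0 ∈ B0 → same block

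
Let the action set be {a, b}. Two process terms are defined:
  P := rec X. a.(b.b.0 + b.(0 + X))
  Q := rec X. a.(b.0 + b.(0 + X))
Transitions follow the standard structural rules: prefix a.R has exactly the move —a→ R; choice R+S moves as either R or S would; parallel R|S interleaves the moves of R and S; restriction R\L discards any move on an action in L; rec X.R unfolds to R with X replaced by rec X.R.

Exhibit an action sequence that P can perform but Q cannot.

abb

P's transition system — 5 states:
  u0 = rec X. a.(b.b.0 + b.(0 + X)) → —a→ u1
  u1 = b.b.0 + b.(0 + (rec X. a.(b.b.0 + b.(0 + X)))) → —b→ u2, —b→ u3
  u2 = 0 + (rec X. a.(b.b.0 + b.(0 + X))) → —a→ u1
  u3 = b.0 → —b→ u4
  u4 = 0 → ·
Q's transition system — 4 states:
  v0 = rec X. a.(b.0 + b.(0 + X)) → —a→ v1
  v1 = b.0 + b.(0 + (rec X. a.(b.0 + b.(0 + X)))) → —b→ v2, —b→ v3
  v2 = 0 → ·
  v3 = 0 + (rec X. a.(b.0 + b.(0 + X))) → —a→ v1
Trace ⟨abb⟩ through P, begin at {u0}:
  step 1 (a): {u1}
  step 2 (b): {u2, u3}
  step 3 (b): {u4}
  P completes σ.
Trace ⟨abb⟩ through Q, begin at {v0}:
  step 1 (a): {v1}
  step 2 (b): {v2, v3}
  step 3 (b): no successor for Q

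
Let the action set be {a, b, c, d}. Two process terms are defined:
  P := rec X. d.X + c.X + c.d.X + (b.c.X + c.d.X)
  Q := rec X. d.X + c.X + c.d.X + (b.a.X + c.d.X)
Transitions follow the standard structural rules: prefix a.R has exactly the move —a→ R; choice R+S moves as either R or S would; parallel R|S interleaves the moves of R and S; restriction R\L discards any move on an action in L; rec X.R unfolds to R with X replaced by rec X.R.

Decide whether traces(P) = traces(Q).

Reachable graph of P (3 states):
  p0 = rec X. d.X + c.X + c.d.X + (b.c.X + c.d.X) | --b--▸ p1, --c--▸ p0, --c--▸ p2, --d--▸ p0
  p1 = c.(rec X. d.X + c.X + c.d.X + (b.c.X + c.d.X)) | --c--▸ p0
  p2 = d.(rec X. d.X + c.X + c.d.X + (b.c.X + c.d.X)) | --d--▸ p0
Reachable graph of Q (3 states):
  q0 = rec X. d.X + c.X + c.d.X + (b.a.X + c.d.X) | --b--▸ q1, --c--▸ q0, --c--▸ q2, --d--▸ q0
  q1 = a.(rec X. d.X + c.X + c.d.X + (b.a.X + c.d.X)) | --a--▸ q0
  q2 = d.(rec X. d.X + c.X + c.d.X + (b.a.X + c.d.X)) | --d--▸ q0
Run σ = ⟨bc⟩ on P: start {p0}
  [1] b ⇒ {p1}
  [2] c ⇒ {p0}
  — P admits the full trace.
Run σ = ⟨bc⟩ on Q: start {q0}
  [1] b ⇒ {q1}
  [2] c ⇒ no successor for Q

NO — witness ⟨bc⟩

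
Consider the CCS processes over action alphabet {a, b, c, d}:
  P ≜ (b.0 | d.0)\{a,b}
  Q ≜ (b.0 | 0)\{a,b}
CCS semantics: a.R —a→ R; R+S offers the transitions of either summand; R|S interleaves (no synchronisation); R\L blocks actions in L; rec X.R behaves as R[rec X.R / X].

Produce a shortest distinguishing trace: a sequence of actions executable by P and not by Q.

P's transition system — 2 states:
  u0 = (b.0 | d.0)\{a,b} has moves =d=> u1
  u1 = (b.0 | 0)\{a,b} has moves deadlocked
Q's transition system — 1 states:
  v0 = (b.0 | 0)\{a,b} has moves deadlocked
Trace ⟨d⟩ through P, begin at {u0}:
  step 1 (d): {u1}
  P completes σ.
Trace ⟨d⟩ through Q, begin at {v0}:
  step 1 (d): ∅ (Q stuck)

d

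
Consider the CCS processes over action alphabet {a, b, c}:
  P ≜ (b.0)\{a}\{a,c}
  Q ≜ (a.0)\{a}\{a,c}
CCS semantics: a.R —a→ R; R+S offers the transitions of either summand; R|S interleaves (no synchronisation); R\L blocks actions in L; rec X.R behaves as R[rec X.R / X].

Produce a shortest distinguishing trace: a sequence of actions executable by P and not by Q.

b

P's transition system — 2 states:
  s0 = (b.0)\{a}\{a,c} :: =b=> s1
  s1 = 0\{a}\{a,c} :: (no moves)
Q's transition system — 1 states:
  t0 = (a.0)\{a}\{a,c} :: (no moves)
Executing b from P (initial set {s0}):
  step 1 (b): {s1}
  — P admits the full trace.
Executing b from Q (initial set {t0}):
  step 1 (b): ∅  — Q cannot continue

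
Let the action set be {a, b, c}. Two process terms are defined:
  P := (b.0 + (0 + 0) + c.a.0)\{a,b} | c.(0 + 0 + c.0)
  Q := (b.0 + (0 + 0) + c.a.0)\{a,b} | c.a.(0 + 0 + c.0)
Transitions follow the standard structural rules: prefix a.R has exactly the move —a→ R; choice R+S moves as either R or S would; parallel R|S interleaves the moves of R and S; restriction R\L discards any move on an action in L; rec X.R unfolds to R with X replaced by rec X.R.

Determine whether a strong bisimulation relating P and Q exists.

NO

P's transition system — 6 states:
  p0 = (b.0 + (0 + 0) + c.a.0)\{a,b} | c.(0 + 0 + c.0) ⊢ -c-> p1, -c-> p2
  p1 = (a.0)\{a,b} | c.(0 + 0 + c.0) ⊢ -c-> p3
  p2 = (b.0 + (0 + 0) + c.a.0)\{a,b} | (0 + 0 + c.0) ⊢ -c-> p3, -c-> p4
  p3 = (a.0)\{a,b} | (0 + 0 + c.0) ⊢ -c-> p5
  p4 = (b.0 + (0 + 0) + c.a.0)\{a,b} | 0 ⊢ -c-> p5
  p5 = (a.0)\{a,b} | 0 ⊢ (no moves)
Q's transition system — 8 states:
  q0 = (b.0 + (0 + 0) + c.a.0)\{a,b} | c.a.(0 + 0 + c.0) ⊢ -c-> q1, -c-> q2
  q1 = (a.0)\{a,b} | c.a.(0 + 0 + c.0) ⊢ -c-> q3
  q2 = (b.0 + (0 + 0) + c.a.0)\{a,b} | a.(0 + 0 + c.0) ⊢ -a-> q4, -c-> q3
  q3 = (a.0)\{a,b} | a.(0 + 0 + c.0) ⊢ -a-> q5
  q4 = (b.0 + (0 + 0) + c.a.0)\{a,b} | (0 + 0 + c.0) ⊢ -c-> q5, -c-> q6
  q5 = (a.0)\{a,b} | (0 + 0 + c.0) ⊢ -c-> q7
  q6 = (b.0 + (0 + 0) + c.a.0)\{a,b} | 0 ⊢ -c-> q7
  q7 = (a.0)\{a,b} | 0 ⊢ (no moves)
Partition-refinement fixed point:
  B0 = {p0}
  B1 = {p1, p2, q4}
  B2 = {p3, p4, q5, q6}
  B3 = {p5, q7}
  B4 = {q0}
  B5 = {q2}
  B6 = {q3}
  B7 = {q1}
p0 ∈ B0, q0 ∈ B4 → different blocks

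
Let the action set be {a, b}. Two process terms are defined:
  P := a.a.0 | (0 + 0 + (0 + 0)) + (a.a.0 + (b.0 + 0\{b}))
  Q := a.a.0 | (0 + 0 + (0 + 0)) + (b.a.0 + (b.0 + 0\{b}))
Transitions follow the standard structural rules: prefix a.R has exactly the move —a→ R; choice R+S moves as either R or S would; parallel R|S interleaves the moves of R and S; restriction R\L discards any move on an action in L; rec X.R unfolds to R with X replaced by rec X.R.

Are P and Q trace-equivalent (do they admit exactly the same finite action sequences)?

P's transition system — 5 states:
  u0 = a.a.0 | (0 + 0 + (0 + 0)) + (a.a.0 + (b.0 + 0\{b})) → -a-> u1, -a-> u2, -b-> u3
  u1 = a.0 → -a-> u3
  u2 = a.0 | (0 + 0 + (0 + 0)) → -a-> u4
  u3 = 0 → deadlocked
  u4 = 0 | (0 + 0 + (0 + 0)) → deadlocked
Q's transition system — 5 states:
  v0 = a.a.0 | (0 + 0 + (0 + 0)) + (b.a.0 + (b.0 + 0\{b})) → -a-> v1, -b-> v2, -b-> v3
  v1 = a.0 | (0 + 0 + (0 + 0)) → -a-> v4
  v2 = 0 → deadlocked
  v3 = a.0 → -a-> v2
  v4 = 0 | (0 + 0 + (0 + 0)) → deadlocked
Trace ⟨ba⟩ through Q, begin at {v0}:
  after b @ step 1: {v2, v3}
  after a @ step 2: {v2}
  — Q admits the full trace.
Trace ⟨ba⟩ through P, begin at {u0}:
  after b @ step 1: {u3}
  after a @ step 2: ∅  — P cannot continue

NO — witness ⟨ba⟩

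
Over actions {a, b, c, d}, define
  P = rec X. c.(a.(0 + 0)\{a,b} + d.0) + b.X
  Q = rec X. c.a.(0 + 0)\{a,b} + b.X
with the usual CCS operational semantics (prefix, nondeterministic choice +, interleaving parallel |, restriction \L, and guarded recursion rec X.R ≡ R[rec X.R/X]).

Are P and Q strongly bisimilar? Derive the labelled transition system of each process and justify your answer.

P ≁ Q

Reachable graph of P (4 states):
  s0 = rec X. c.(a.(0 + 0)\{a,b} + d.0) + b.X has moves --b--▸ s0, --c--▸ s1
  s1 = a.(0 + 0)\{a,b} + d.0 has moves --a--▸ s2, --d--▸ s3
  s2 = (0 + 0)\{a,b} has moves ·
  s3 = 0 has moves ·
Reachable graph of Q (3 states):
  t0 = rec X. c.a.(0 + 0)\{a,b} + b.X has moves --b--▸ t0, --c--▸ t1
  t1 = a.(0 + 0)\{a,b} has moves --a--▸ t2
  t2 = (0 + 0)\{a,b} has moves ·
Coarsest stable partition (strong bisimilarity classes):
  B0 = {s0}
  B1 = {s1}
  B2 = {s2, s3, t2}
  B3 = {t0}
  B4 = {t1}
s0 ∈ B0, t0 ∈ B3 → different blocks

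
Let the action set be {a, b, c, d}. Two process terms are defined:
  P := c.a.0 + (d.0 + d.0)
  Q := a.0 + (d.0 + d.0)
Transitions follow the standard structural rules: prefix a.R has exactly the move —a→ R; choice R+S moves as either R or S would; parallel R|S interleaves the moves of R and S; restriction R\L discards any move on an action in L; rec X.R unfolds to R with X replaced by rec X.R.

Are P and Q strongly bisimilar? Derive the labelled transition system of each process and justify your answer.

P ≁ Q

P's transition system — 3 states:
  p0 = c.a.0 + (d.0 + d.0) ⊢ -c-> p1, -d-> p2
  p1 = a.0 ⊢ -a-> p2
  p2 = 0 ⊢ (no moves)
Q's transition system — 2 states:
  q0 = a.0 + (d.0 + d.0) ⊢ -a-> q1, -d-> q1
  q1 = 0 ⊢ (no moves)
Bisimilarity quotient blocks:
  B0 = {p0}
  B1 = {p2, q1}
  B2 = {p1}
  B3 = {q0}
p0 ∈ B0, q0 ∈ B3 → different blocks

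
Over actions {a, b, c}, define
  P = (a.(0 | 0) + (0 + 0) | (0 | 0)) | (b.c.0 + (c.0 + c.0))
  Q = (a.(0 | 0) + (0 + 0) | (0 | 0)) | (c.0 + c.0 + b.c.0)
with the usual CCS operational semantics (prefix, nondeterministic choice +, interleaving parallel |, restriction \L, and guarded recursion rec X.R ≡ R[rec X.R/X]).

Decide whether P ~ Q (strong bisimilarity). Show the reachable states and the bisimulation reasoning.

Reachable graph of P (6 states):
  u0 = (a.(0 | 0) + (0 + 0) | (0 | 0)) | (b.c.0 + (c.0 + c.0)) :: =a=> u1, =b=> u2, =c=> u3
  u1 = 0 | 0 | (b.c.0 + (c.0 + c.0)) :: =b=> u4, =c=> u5
  u2 = (a.(0 | 0) + (0 + 0) | (0 | 0)) | c.0 :: =a=> u4, =c=> u3
  u3 = (a.(0 | 0) + (0 + 0) | (0 | 0)) | 0 :: =a=> u5
  u4 = 0 | 0 | c.0 :: =c=> u5
  u5 = 0 | 0 | 0 :: deadlocked
Reachable graph of Q (6 states):
  v0 = (a.(0 | 0) + (0 + 0) | (0 | 0)) | (c.0 + c.0 + b.c.0) :: =a=> v1, =b=> v2, =c=> v3
  v1 = 0 | 0 | (c.0 + c.0 + b.c.0) :: =b=> v4, =c=> v5
  v2 = (a.(0 | 0) + (0 + 0) | (0 | 0)) | c.0 :: =a=> v4, =c=> v3
  v3 = (a.(0 | 0) + (0 + 0) | (0 | 0)) | 0 :: =a=> v5
  v4 = 0 | 0 | c.0 :: =c=> v5
  v5 = 0 | 0 | 0 :: deadlocked
Partition-refinement fixed point:
  B0 = {u0, v0}
  B1 = {u2, v2}
  B2 = {u3, v3}
  B3 = {u5, v5}
  B4 = {u4, v4}
  B5 = {u1, v1}
u0 ∈ B0, v0 ∈ B0 → same block

YES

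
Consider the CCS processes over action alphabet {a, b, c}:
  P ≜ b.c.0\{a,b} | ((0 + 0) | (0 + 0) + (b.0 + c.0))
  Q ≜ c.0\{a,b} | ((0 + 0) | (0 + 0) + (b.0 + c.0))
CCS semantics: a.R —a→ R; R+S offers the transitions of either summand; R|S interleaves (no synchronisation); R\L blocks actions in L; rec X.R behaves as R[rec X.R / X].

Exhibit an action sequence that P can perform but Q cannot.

bb

Reachable graph of P (6 states):
  u0 = b.c.0\{a,b} | ((0 + 0) | (0 + 0) + (b.0 + c.0)) has moves =b=> u1, =b=> u2, =c=> u1
  u1 = b.c.0\{a,b} | 0 has moves =b=> u3
  u2 = c.0\{a,b} | ((0 + 0) | (0 + 0) + (b.0 + c.0)) has moves =b=> u3, =c=> u3, =c=> u4
  u3 = c.0\{a,b} | 0 has moves =c=> u5
  u4 = 0\{a,b} | ((0 + 0) | (0 + 0) + (b.0 + c.0)) has moves =b=> u5, =c=> u5
  u5 = 0\{a,b} | 0 has moves ∅
Reachable graph of Q (4 states):
  v0 = c.0\{a,b} | ((0 + 0) | (0 + 0) + (b.0 + c.0)) has moves =b=> v1, =c=> v1, =c=> v2
  v1 = c.0\{a,b} | 0 has moves =c=> v3
  v2 = 0\{a,b} | ((0 + 0) | (0 + 0) + (b.0 + c.0)) has moves =b=> v3, =c=> v3
  v3 = 0\{a,b} | 0 has moves ∅
Trace ⟨bb⟩ through P, begin at {u0}:
  after b @ step 1: {u1, u2}
  after b @ step 2: {u3}
  ✓ P
Trace ⟨bb⟩ through Q, begin at {v0}:
  after b @ step 1: {v1}
  after b @ step 2: no successor for Q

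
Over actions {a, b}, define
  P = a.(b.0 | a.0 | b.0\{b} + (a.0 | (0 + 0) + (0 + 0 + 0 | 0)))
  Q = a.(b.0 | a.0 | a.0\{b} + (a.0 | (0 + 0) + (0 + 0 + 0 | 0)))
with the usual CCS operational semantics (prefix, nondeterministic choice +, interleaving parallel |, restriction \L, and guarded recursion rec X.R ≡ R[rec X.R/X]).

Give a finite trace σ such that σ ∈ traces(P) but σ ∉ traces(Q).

LTS(P): 10 reachable states
  m0 = a.(b.0 | a.0 | b.0\{b} + (a.0 | (0 + 0) + (0 + 0 + 0 | 0))) → --a--▸ m1
  m1 = b.0 | a.0 | b.0\{b} + (a.0 | (0 + 0) + (0 + 0 + 0 | 0)) → --a--▸ m2, --a--▸ m3, --b--▸ m4, --b--▸ m5
  m2 = 0 | (0 + 0) → stopped
  m3 = b.0 | 0 | b.0\{b} → --b--▸ m6, --b--▸ m7
  m4 = 0 | a.0 | b.0\{b} → --a--▸ m6, --b--▸ m8
  m5 = b.0 | a.0 | 0\{b} → --a--▸ m7, --b--▸ m8
  m6 = 0 | 0 | b.0\{b} → --b--▸ m9
  m7 = b.0 | 0 | 0\{b} → --b--▸ m9
  m8 = 0 | a.0 | 0\{b} → --a--▸ m9
  m9 = 0 | 0 | 0\{b} → stopped
LTS(Q): 10 reachable states
  n0 = a.(b.0 | a.0 | a.0\{b} + (a.0 | (0 + 0) + (0 + 0 + 0 | 0))) → --a--▸ n1
  n1 = b.0 | a.0 | a.0\{b} + (a.0 | (0 + 0) + (0 + 0 + 0 | 0)) → --a--▸ n2, --a--▸ n3, --a--▸ n4, --b--▸ n5
  n2 = 0 | (0 + 0) → stopped
  n3 = b.0 | 0 | a.0\{b} → --a--▸ n6, --b--▸ n7
  n4 = b.0 | a.0 | 0\{b} → --a--▸ n6, --b--▸ n8
  n5 = 0 | a.0 | a.0\{b} → --a--▸ n7, --a--▸ n8
  n6 = b.0 | 0 | 0\{b} → --b--▸ n9
  n7 = 0 | 0 | a.0\{b} → --a--▸ n9
  n8 = 0 | a.0 | 0\{b} → --a--▸ n9
  n9 = 0 | 0 | 0\{b} → stopped
Executing abb from P (initial set {m0}):
  [1] a ⇒ {m1}
  [2] b ⇒ {m4, m5}
  [3] b ⇒ {m8}
  — P admits the full trace.
Executing abb from Q (initial set {n0}):
  [1] a ⇒ {n1}
  [2] b ⇒ {n5}
  [3] b ⇒ ∅  — Q cannot continue

abb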